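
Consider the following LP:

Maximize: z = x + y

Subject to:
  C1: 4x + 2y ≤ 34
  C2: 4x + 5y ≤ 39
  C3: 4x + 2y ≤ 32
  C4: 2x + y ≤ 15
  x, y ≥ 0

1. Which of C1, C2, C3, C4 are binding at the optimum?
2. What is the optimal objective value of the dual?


1. C2, C4
2. 9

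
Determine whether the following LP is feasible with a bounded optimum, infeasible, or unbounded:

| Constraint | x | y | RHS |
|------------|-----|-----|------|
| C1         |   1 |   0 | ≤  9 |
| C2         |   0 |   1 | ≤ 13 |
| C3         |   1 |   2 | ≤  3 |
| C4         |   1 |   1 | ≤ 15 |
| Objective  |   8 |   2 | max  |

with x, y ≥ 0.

Feasible with a bounded optimal solution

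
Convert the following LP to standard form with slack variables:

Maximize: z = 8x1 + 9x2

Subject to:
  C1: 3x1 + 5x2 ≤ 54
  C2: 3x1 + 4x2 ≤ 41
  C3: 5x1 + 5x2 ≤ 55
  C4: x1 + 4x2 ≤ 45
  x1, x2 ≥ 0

max z = 8x1 + 9x2

s.t.
  3x1 + 5x2 + s1 = 54
  3x1 + 4x2 + s2 = 41
  5x1 + 5x2 + s3 = 55
  x1 + 4x2 + s4 = 45
  x1, x2, s1, s2, s3, s4 ≥ 0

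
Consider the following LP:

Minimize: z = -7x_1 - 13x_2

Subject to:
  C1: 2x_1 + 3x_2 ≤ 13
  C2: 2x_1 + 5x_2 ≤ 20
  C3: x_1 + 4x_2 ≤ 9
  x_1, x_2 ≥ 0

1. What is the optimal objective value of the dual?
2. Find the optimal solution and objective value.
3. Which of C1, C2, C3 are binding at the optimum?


1. -48
2. x_1 = 5, x_2 = 1, z = -48
3. C1, C3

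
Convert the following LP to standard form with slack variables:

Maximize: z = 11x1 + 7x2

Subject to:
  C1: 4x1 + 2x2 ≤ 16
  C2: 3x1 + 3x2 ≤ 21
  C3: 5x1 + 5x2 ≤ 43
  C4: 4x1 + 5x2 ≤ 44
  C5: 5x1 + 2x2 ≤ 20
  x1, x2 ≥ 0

max z = 11x1 + 7x2

s.t.
  4x1 + 2x2 + s1 = 16
  3x1 + 3x2 + s2 = 21
  5x1 + 5x2 + s3 = 43
  4x1 + 5x2 + s4 = 44
  5x1 + 2x2 + s5 = 20
  x1, x2, s1, s2, s3, s4, s5 ≥ 0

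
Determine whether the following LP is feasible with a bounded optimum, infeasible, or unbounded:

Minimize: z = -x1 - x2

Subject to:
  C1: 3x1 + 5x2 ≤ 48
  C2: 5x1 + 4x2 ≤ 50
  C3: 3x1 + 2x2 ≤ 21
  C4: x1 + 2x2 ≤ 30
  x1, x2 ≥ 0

Feasible with a bounded optimal solution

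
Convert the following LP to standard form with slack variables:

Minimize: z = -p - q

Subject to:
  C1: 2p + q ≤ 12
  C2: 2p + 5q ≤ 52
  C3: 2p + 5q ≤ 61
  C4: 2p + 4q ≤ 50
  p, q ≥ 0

min z = -p - q

s.t.
  2p + q + s1 = 12
  2p + 5q + s2 = 52
  2p + 5q + s3 = 61
  2p + 4q + s4 = 50
  p, q, s1, s2, s3, s4 ≥ 0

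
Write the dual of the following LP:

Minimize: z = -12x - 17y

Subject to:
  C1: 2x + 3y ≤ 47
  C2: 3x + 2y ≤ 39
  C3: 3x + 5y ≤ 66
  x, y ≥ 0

Primal min cᵀx s.t. Ax ≤ b, x ≥ 0  →  Dual max −bᵀy s.t. Aᵀy ≥ −c, y ≥ 0.

Maximize: z = -47y1 - 39y2 - 66y3

Subject to:
  2y1 + 3y2 + 3y3 ≥ 12
  3y1 + 2y2 + 5y3 ≥ 17
  y1, y2, y3 ≥ 0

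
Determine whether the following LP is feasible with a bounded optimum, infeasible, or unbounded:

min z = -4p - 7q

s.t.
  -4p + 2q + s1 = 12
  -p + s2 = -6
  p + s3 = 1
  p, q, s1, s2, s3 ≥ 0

Infeasible (no feasible solution exists)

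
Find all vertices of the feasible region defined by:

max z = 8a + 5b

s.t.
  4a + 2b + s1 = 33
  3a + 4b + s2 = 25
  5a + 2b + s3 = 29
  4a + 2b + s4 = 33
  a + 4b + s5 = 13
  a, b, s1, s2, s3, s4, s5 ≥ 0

(0, 0), (5.8, 0), (5, 2), (0, 3.25)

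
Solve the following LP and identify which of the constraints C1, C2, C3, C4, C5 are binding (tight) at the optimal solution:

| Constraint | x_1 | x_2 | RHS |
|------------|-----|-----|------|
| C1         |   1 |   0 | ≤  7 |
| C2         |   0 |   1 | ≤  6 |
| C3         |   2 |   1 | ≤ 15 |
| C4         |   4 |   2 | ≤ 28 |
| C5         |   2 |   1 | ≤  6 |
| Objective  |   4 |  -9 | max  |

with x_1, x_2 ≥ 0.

At x_1 = 3, x_2 = 0, compute slack b - a·x for each constraint:
  C1: 7 − 3 = 4  (slack)
  C2: 6 − 0 = 6  (slack)
  C3: 15 − 6 = 9  (slack)
  C4: 28 − 12 = 16  (slack)
  C5: 6 − 6 = 0  (binding)

Optimal: x_1 = 3, x_2 = 0
Binding: C5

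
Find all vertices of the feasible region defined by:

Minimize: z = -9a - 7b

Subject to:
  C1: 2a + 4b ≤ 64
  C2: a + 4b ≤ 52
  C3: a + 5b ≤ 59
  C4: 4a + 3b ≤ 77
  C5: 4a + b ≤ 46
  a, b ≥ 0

(0, 0), (11.5, 0), (9, 10), (0, 11.8)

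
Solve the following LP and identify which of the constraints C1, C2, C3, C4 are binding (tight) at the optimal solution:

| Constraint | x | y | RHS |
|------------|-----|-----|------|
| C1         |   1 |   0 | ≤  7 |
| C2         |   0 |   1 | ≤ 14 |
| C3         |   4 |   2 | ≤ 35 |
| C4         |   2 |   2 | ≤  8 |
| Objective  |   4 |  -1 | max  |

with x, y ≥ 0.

At x = 4, y = 0, compute slack b - a·x for each constraint:
  C1: 7 − 4 = 3  (slack)
  C2: 14 − 0 = 14  (slack)
  C3: 35 − 16 = 19  (slack)
  C4: 8 − 8 = 0  (binding)

Optimal: x = 4, y = 0
Binding: C4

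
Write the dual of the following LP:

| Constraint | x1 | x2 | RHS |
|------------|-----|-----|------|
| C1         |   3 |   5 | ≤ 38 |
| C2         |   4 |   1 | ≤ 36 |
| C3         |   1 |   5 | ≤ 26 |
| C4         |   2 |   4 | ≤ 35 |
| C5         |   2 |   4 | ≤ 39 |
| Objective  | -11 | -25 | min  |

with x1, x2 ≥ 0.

Primal min cᵀx s.t. Ax ≤ b, x ≥ 0  →  Dual max −bᵀy s.t. Aᵀy ≥ −c, y ≥ 0.

Maximize: z = -38y1 - 36y2 - 26y3 - 35y4 - 39y5

Subject to:
  3y1 + 4y2 + y3 + 2y4 + 2y5 ≥ 11
  5y1 + y2 + 5y3 + 4y4 + 4y5 ≥ 25
  y1, y2, y3, y4, y5 ≥ 0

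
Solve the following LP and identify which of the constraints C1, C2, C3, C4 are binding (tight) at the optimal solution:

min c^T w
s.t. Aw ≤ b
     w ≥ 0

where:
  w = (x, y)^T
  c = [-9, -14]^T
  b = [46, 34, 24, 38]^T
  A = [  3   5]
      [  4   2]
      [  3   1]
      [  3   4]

At x = 2, y = 8, compute slack b - a·x for each constraint:
  C1: 46 − 46 = 0  (binding)
  C2: 34 − 24 = 10  (slack)
  C3: 24 − 14 = 10  (slack)
  C4: 38 − 38 = 0  (binding)

Optimal: x = 2, y = 8
Binding: C1, C4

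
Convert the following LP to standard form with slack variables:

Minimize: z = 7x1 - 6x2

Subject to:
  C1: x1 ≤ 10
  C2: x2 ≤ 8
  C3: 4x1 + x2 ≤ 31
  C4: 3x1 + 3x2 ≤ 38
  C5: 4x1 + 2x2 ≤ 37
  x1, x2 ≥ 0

min z = 7x1 - 6x2

s.t.
  x1 + s1 = 10
  x2 + s2 = 8
  4x1 + x2 + s3 = 31
  3x1 + 3x2 + s4 = 38
  4x1 + 2x2 + s5 = 37
  x1, x2, s1, s2, s3, s4, s5 ≥ 0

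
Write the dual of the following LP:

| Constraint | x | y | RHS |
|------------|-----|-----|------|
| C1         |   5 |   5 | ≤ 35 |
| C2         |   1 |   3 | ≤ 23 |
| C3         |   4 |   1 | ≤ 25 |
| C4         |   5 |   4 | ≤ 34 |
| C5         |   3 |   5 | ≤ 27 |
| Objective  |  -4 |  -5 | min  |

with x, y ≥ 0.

Primal min cᵀx s.t. Ax ≤ b, x ≥ 0  →  Dual max −bᵀy s.t. Aᵀy ≥ −c, y ≥ 0.

Maximize: z = -35y1 - 23y2 - 25y3 - 34y4 - 27y5

Subject to:
  5y1 + y2 + 4y3 + 5y4 + 3y5 ≥ 4
  5y1 + 3y2 + y3 + 4y4 + 5y5 ≥ 5
  y1, y2, y3, y4, y5 ≥ 0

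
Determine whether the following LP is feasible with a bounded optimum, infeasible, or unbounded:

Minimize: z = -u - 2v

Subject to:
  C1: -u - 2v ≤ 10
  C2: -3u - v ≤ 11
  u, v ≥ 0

Unbounded (objective can decrease without bound)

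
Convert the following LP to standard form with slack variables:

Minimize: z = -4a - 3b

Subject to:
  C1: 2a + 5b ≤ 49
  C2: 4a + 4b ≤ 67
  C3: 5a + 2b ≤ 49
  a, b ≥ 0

min z = -4a - 3b

s.t.
  2a + 5b + s1 = 49
  4a + 4b + s2 = 67
  5a + 2b + s3 = 49
  a, b, s1, s2, s3 ≥ 0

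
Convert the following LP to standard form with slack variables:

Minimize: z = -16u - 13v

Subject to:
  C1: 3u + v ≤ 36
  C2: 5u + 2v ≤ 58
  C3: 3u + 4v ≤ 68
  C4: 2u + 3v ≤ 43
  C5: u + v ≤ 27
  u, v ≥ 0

min z = -16u - 13v

s.t.
  3u + v + s1 = 36
  5u + 2v + s2 = 58
  3u + 4v + s3 = 68
  2u + 3v + s4 = 43
  u + v + s5 = 27
  u, v, s1, s2, s3, s4, s5 ≥ 0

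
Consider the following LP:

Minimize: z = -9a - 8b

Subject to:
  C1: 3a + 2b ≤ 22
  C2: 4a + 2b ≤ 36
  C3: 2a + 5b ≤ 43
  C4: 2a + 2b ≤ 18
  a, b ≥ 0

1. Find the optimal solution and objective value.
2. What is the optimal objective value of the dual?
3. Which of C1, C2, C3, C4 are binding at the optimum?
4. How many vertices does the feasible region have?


1. a = 4, b = 5, z = -76
2. -76
3. C1, C4
4. 5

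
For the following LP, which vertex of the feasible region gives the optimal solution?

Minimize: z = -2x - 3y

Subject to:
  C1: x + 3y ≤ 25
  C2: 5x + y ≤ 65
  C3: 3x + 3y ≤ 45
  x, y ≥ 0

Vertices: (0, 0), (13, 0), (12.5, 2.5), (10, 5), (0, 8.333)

Evaluate the objective at each vertex of the feasible region:
  z(0, 0) = 0
  z(13, 0) = -26
  z(12.5, 2.5) = -32.5
  z(10, 5) = -35  ←
  z(0, 8.333) = -25
The minimum is at x = 10, y = 5.

(10, 5)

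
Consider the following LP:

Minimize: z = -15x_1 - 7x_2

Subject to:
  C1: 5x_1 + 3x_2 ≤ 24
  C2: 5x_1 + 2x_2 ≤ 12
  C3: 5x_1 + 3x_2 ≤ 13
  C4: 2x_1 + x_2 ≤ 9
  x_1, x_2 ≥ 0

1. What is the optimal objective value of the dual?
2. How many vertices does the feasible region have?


1. -37
2. 4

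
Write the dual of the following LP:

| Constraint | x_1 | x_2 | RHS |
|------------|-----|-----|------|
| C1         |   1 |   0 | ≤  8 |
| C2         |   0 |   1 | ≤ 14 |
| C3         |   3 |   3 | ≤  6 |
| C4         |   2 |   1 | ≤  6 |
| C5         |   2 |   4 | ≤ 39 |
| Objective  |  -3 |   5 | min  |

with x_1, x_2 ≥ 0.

Primal min cᵀx s.t. Ax ≤ b, x ≥ 0  →  Dual max −bᵀy s.t. Aᵀy ≥ −c, y ≥ 0.

Maximize: z = -8y1 - 14y2 - 6y3 - 6y4 - 39y5

Subject to:
  y1 + 3y3 + 2y4 + 2y5 ≥ 3
  y2 + 3y3 + y4 + 4y5 ≥ -5
  y1, y2, y3, y4, y5 ≥ 0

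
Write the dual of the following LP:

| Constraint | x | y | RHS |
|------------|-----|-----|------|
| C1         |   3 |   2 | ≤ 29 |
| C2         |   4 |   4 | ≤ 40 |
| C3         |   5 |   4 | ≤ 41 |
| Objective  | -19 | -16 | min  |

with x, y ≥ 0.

Primal min cᵀx s.t. Ax ≤ b, x ≥ 0  →  Dual max −bᵀy s.t. Aᵀy ≥ −c, y ≥ 0.

Maximize: z = -29y1 - 40y2 - 41y3

Subject to:
  3y1 + 4y2 + 5y3 ≥ 19
  2y1 + 4y2 + 4y3 ≥ 16
  y1, y2, y3 ≥ 0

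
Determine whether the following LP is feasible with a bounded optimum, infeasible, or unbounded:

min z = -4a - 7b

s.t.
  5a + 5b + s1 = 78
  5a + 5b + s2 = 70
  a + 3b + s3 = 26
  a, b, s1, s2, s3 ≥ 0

Feasible with a bounded optimal solution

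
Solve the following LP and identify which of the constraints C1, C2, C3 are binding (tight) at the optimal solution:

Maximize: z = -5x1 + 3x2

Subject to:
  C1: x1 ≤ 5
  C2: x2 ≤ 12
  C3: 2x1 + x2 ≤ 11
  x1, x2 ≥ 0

At x1 = 0, x2 = 11, compute slack b - a·x for each constraint:
  C1: 5 − 0 = 5  (slack)
  C2: 12 − 11 = 1  (slack)
  C3: 11 − 11 = 0  (binding)

Optimal: x1 = 0, x2 = 11
Binding: C3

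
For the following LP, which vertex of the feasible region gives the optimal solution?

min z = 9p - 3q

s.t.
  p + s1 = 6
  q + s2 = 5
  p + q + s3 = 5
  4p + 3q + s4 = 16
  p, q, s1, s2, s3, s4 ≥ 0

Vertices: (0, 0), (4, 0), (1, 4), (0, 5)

Evaluate the objective at each vertex of the feasible region:
  z(0, 0) = 0
  z(4, 0) = 36
  z(1, 4) = -3
  z(0, 5) = -15  ←
The minimum is at p = 0, q = 5.

(0, 5)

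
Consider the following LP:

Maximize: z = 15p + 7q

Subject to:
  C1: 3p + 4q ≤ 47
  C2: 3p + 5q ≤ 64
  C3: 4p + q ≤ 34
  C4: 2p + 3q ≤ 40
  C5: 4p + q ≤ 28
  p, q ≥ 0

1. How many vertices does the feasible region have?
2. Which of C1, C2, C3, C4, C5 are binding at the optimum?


1. 4
2. C1, C5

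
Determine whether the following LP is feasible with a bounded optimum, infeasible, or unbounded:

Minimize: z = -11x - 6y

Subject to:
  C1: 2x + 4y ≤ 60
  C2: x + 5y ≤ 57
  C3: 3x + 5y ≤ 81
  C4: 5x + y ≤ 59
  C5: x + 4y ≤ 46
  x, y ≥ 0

Feasible with a bounded optimal solution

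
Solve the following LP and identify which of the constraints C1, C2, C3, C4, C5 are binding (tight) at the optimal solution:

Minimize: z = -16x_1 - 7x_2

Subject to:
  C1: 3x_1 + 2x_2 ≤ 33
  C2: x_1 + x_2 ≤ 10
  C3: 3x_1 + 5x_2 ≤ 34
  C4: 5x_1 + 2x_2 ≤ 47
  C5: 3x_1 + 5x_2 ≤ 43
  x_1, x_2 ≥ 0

At x_1 = 9, x_2 = 1, compute slack b - a·x for each constraint:
  C1: 33 − 29 = 4  (slack)
  C2: 10 − 10 = 0  (binding)
  C3: 34 − 32 = 2  (slack)
  C4: 47 − 47 = 0  (binding)
  C5: 43 − 32 = 11  (slack)

Optimal: x_1 = 9, x_2 = 1
Binding: C2, C4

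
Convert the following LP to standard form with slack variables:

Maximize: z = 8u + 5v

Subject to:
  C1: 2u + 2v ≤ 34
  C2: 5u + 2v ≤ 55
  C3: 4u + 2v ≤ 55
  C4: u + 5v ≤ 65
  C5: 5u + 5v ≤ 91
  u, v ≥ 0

max z = 8u + 5v

s.t.
  2u + 2v + s1 = 34
  5u + 2v + s2 = 55
  4u + 2v + s3 = 55
  u + 5v + s4 = 65
  5u + 5v + s5 = 91
  u, v, s1, s2, s3, s4, s5 ≥ 0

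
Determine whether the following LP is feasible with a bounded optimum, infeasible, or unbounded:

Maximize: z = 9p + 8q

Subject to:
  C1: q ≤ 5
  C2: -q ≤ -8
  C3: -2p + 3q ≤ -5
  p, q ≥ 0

Infeasible (no feasible solution exists)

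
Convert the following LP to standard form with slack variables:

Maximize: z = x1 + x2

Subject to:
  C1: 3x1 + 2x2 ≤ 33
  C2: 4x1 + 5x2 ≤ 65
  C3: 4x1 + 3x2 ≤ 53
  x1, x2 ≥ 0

max z = x1 + x2

s.t.
  3x1 + 2x2 + s1 = 33
  4x1 + 5x2 + s2 = 65
  4x1 + 3x2 + s3 = 53
  x1, x2, s1, s2, s3 ≥ 0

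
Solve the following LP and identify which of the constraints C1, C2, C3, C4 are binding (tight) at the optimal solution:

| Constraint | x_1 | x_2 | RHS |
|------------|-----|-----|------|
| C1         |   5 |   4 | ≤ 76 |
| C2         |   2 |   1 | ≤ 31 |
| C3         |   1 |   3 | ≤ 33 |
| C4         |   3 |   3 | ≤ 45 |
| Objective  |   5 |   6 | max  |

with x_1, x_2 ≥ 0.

At x_1 = 6, x_2 = 9, compute slack b - a·x for each constraint:
  C1: 76 − 66 = 10  (slack)
  C2: 31 − 21 = 10  (slack)
  C3: 33 − 33 = 0  (binding)
  C4: 45 − 45 = 0  (binding)

Optimal: x_1 = 6, x_2 = 9
Binding: C3, C4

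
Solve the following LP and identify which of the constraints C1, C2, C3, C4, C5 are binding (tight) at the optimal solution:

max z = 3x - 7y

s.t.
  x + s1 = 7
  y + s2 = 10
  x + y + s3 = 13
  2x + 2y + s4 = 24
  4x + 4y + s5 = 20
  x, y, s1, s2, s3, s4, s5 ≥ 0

At x = 5, y = 0, compute slack b - a·x for each constraint:
  C1: 7 − 5 = 2  (slack)
  C2: 10 − 0 = 10  (slack)
  C3: 13 − 5 = 8  (slack)
  C4: 24 − 10 = 14  (slack)
  C5: 20 − 20 = 0  (binding)

Optimal: x = 5, y = 0
Binding: C5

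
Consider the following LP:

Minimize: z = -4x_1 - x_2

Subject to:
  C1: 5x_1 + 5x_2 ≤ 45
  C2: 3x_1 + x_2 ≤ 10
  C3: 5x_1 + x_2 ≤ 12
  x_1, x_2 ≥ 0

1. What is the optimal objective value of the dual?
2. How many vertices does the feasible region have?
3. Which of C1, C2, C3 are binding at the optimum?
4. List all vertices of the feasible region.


1. -11
2. 5
3. C2, C3
4. (0, 0), (2.4, 0), (1, 7), (0.5, 8.5), (0, 9)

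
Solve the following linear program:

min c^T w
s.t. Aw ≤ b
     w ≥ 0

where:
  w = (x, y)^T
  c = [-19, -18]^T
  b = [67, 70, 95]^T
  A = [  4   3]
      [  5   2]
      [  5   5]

Evaluate the objective at each vertex of the feasible region:
  z(0, 0) = 0
  z(14, 0) = -266
  z(10.86, 7.857) = -347.7
  z(10, 9) = -352  ←
  z(0, 19) = -342
The minimum is at x = 10, y = 9.

x = 10, y = 9, z = -352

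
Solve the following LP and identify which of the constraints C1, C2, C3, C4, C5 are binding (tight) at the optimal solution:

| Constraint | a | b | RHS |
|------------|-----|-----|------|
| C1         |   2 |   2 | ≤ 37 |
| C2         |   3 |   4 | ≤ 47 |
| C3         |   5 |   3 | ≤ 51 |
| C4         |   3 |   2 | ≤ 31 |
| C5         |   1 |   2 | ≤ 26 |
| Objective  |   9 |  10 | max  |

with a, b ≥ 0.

At a = 5, b = 8, compute slack b - a·x for each constraint:
  C1: 37 − 26 = 11  (slack)
  C2: 47 − 47 = 0  (binding)
  C3: 51 − 49 = 2  (slack)
  C4: 31 − 31 = 0  (binding)
  C5: 26 − 21 = 5  (slack)

Optimal: a = 5, b = 8
Binding: C2, C4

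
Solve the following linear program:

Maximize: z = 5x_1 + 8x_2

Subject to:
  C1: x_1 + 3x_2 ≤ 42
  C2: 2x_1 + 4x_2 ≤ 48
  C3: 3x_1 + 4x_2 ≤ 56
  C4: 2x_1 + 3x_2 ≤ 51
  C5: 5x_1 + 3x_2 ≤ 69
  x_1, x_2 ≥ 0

Evaluate the objective at each vertex of the feasible region:
  z(0, 0) = 0
  z(13.8, 0) = 69
  z(9.818, 6.636) = 102.2
  z(8, 8) = 104  ←
  z(0, 12) = 96
The maximum is at x_1 = 8, x_2 = 8.

x_1 = 8, x_2 = 8, z = 104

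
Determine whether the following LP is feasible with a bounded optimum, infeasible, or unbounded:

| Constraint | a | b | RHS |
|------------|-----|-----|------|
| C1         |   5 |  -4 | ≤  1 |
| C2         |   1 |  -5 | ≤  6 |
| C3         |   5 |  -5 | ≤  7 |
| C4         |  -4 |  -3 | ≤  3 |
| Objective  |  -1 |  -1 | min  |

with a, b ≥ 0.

Unbounded (objective can decrease without bound)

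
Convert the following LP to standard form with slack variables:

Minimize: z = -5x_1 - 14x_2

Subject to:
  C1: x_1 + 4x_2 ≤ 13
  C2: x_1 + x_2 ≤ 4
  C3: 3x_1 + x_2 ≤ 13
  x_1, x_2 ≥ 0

min z = -5x_1 - 14x_2

s.t.
  x_1 + 4x_2 + s1 = 13
  x_1 + x_2 + s2 = 4
  3x_1 + x_2 + s3 = 13
  x_1, x_2, s1, s2, s3 ≥ 0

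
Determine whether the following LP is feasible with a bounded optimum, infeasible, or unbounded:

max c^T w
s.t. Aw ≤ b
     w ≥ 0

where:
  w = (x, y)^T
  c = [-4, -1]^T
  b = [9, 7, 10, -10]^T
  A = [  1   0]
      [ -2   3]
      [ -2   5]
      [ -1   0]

Infeasible (no feasible solution exists)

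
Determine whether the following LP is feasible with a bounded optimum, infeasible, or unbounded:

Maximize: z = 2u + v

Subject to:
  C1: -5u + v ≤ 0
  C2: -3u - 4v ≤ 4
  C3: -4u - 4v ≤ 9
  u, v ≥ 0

Unbounded (objective can increase without bound)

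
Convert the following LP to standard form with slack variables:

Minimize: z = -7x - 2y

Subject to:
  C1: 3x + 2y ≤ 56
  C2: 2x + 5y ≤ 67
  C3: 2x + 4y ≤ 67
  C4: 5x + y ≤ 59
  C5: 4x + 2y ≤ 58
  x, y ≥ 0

min z = -7x - 2y

s.t.
  3x + 2y + s1 = 56
  2x + 5y + s2 = 67
  2x + 4y + s3 = 67
  5x + y + s4 = 59
  4x + 2y + s5 = 58
  x, y, s1, s2, s3, s4, s5 ≥ 0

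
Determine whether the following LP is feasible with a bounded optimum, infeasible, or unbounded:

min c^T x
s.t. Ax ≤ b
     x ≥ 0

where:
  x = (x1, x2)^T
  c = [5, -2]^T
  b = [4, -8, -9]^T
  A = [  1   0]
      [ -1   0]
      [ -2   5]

Infeasible (no feasible solution exists)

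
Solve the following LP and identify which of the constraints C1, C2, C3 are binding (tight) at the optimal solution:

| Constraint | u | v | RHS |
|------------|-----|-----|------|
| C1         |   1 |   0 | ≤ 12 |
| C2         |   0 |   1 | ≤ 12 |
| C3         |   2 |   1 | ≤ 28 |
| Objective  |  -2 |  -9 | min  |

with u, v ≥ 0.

At u = 8, v = 12, compute slack b - a·x for each constraint:
  C1: 12 − 8 = 4  (slack)
  C2: 12 − 12 = 0  (binding)
  C3: 28 − 28 = 0  (binding)

Optimal: u = 8, v = 12
Binding: C2, C3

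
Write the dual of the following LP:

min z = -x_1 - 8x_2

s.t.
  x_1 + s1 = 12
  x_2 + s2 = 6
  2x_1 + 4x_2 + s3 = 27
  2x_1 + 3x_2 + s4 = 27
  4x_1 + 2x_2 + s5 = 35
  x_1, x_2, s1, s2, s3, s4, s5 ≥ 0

Primal min cᵀx s.t. Ax ≤ b, x ≥ 0  →  Dual max −bᵀy s.t. Aᵀy ≥ −c, y ≥ 0.

Maximize: z = -12y1 - 6y2 - 27y3 - 27y4 - 35y5

Subject to:
  y1 + 2y3 + 2y4 + 4y5 ≥ 1
  y2 + 4y3 + 3y4 + 2y5 ≥ 8
  y1, y2, y3, y4, y5 ≥ 0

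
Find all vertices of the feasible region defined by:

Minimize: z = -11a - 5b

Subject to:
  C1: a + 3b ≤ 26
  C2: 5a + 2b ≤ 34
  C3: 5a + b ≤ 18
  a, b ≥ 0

(0, 0), (3.6, 0), (2, 8), (0, 8.667)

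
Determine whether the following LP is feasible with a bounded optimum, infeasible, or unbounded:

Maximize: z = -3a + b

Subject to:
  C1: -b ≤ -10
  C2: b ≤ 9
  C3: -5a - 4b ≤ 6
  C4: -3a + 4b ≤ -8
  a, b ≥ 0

Infeasible (no feasible solution exists)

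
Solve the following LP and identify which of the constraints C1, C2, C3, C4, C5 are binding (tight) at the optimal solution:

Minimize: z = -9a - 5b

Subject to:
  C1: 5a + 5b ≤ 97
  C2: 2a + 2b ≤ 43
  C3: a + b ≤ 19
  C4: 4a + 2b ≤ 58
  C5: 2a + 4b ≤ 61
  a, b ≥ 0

At a = 10, b = 9, compute slack b - a·x for each constraint:
  C1: 97 − 95 = 2  (slack)
  C2: 43 − 38 = 5  (slack)
  C3: 19 − 19 = 0  (binding)
  C4: 58 − 58 = 0  (binding)
  C5: 61 − 56 = 5  (slack)

Optimal: a = 10, b = 9
Binding: C3, C4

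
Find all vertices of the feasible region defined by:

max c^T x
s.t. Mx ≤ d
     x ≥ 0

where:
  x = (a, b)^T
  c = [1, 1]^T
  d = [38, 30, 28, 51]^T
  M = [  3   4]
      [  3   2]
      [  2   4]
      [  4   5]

(0, 0), (10, 0), (8, 3), (0, 7)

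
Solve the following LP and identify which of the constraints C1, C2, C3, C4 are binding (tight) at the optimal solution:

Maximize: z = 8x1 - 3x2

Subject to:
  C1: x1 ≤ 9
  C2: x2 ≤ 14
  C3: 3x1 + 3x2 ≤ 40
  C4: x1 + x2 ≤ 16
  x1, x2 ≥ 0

At x1 = 9, x2 = 0, compute slack b - a·x for each constraint:
  C1: 9 − 9 = 0  (binding)
  C2: 14 − 0 = 14  (slack)
  C3: 40 − 27 = 13  (slack)
  C4: 16 − 9 = 7  (slack)

Optimal: x1 = 9, x2 = 0
Binding: C1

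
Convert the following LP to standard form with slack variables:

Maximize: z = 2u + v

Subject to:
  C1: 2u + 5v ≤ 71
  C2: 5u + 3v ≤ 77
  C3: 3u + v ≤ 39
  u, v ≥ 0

max z = 2u + v

s.t.
  2u + 5v + s1 = 71
  5u + 3v + s2 = 77
  3u + v + s3 = 39
  u, v, s1, s2, s3 ≥ 0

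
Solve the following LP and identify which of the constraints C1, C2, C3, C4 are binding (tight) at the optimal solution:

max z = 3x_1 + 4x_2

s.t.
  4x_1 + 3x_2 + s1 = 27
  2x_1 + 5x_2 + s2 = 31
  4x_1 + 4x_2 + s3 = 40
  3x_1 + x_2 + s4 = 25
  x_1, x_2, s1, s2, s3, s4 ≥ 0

At x_1 = 3, x_2 = 5, compute slack b - a·x for each constraint:
  C1: 27 − 27 = 0  (binding)
  C2: 31 − 31 = 0  (binding)
  C3: 40 − 32 = 8  (slack)
  C4: 25 − 14 = 11  (slack)

Optimal: x_1 = 3, x_2 = 5
Binding: C1, C2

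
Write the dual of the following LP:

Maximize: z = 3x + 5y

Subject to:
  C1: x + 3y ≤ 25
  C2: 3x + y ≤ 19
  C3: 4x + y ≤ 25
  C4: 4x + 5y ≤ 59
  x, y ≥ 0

Primal max cᵀx s.t. Ax ≤ b, x ≥ 0  →  Dual min bᵀy s.t. Aᵀy ≥ c, y ≥ 0.

Minimize: z = 25y1 + 19y2 + 25y3 + 59y4

Subject to:
  y1 + 3y2 + 4y3 + 4y4 ≥ 3
  3y1 + y2 + y3 + 5y4 ≥ 5
  y1, y2, y3, y4 ≥ 0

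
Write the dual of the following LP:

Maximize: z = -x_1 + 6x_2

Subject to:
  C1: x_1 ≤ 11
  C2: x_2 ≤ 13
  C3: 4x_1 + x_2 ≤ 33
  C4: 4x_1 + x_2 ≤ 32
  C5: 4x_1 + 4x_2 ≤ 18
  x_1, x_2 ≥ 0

Primal max cᵀx s.t. Ax ≤ b, x ≥ 0  →  Dual min bᵀy s.t. Aᵀy ≥ c, y ≥ 0.

Minimize: z = 11y1 + 13y2 + 33y3 + 32y4 + 18y5

Subject to:
  y1 + 4y3 + 4y4 + 4y5 ≥ -1
  y2 + y3 + y4 + 4y5 ≥ 6
  y1, y2, y3, y4, y5 ≥ 0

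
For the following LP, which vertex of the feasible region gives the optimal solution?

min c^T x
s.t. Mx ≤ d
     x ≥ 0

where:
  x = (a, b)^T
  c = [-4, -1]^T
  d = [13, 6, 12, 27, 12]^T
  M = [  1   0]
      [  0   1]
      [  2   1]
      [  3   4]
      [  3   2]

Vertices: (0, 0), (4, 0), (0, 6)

Evaluate the objective at each vertex of the feasible region:
  z(0, 0) = 0
  z(4, 0) = -16  ←
  z(0, 6) = -6
The minimum is at a = 4, b = 0.

(4, 0)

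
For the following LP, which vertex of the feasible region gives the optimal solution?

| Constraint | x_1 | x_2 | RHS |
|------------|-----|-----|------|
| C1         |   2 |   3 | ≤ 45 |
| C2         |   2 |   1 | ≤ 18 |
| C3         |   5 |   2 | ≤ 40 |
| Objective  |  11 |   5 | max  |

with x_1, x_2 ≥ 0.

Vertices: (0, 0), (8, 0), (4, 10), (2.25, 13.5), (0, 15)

Evaluate the objective at each vertex of the feasible region:
  z(0, 0) = 0
  z(8, 0) = 88
  z(4, 10) = 94  ←
  z(2.25, 13.5) = 92.25
  z(0, 15) = 75
The maximum is at x_1 = 4, x_2 = 10.

(4, 10)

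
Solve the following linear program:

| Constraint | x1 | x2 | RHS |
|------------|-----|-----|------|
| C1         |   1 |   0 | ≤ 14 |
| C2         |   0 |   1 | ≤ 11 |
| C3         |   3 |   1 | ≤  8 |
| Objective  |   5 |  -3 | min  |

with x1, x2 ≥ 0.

Evaluate the objective at each vertex of the feasible region:
  z(0, 0) = 0
  z(2.667, 0) = 13.33
  z(0, 8) = -24  ←
The minimum is at x1 = 0, x2 = 8.

x1 = 0, x2 = 8, z = -24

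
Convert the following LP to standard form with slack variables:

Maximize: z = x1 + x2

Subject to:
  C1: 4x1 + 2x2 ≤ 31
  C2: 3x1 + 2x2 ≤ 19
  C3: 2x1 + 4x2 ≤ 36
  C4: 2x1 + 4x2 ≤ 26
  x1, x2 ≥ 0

max z = x1 + x2

s.t.
  4x1 + 2x2 + s1 = 31
  3x1 + 2x2 + s2 = 19
  2x1 + 4x2 + s3 = 36
  2x1 + 4x2 + s4 = 26
  x1, x2, s1, s2, s3, s4 ≥ 0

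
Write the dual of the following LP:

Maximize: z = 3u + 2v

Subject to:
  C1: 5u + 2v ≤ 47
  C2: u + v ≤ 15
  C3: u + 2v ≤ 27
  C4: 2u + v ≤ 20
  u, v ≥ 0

Primal max cᵀx s.t. Ax ≤ b, x ≥ 0  →  Dual min bᵀy s.t. Aᵀy ≥ c, y ≥ 0.

Minimize: z = 47y1 + 15y2 + 27y3 + 20y4

Subject to:
  5y1 + y2 + y3 + 2y4 ≥ 3
  2y1 + y2 + 2y3 + y4 ≥ 2
  y1, y2, y3, y4 ≥ 0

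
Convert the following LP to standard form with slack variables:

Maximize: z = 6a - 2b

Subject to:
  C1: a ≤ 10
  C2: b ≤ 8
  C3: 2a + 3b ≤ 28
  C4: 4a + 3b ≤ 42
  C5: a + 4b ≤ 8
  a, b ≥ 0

max z = 6a - 2b

s.t.
  a + s1 = 10
  b + s2 = 8
  2a + 3b + s3 = 28
  4a + 3b + s4 = 42
  a + 4b + s5 = 8
  a, b, s1, s2, s3, s4, s5 ≥ 0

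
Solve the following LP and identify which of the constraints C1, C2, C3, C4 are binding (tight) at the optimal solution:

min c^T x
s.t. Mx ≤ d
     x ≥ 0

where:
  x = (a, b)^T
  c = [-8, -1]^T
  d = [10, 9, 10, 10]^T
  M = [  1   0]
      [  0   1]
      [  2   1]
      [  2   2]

At a = 5, b = 0, compute slack b - a·x for each constraint:
  C1: 10 − 5 = 5  (slack)
  C2: 9 − 0 = 9  (slack)
  C3: 10 − 10 = 0  (binding)
  C4: 10 − 10 = 0  (binding)

Optimal: a = 5, b = 0
Binding: C3, C4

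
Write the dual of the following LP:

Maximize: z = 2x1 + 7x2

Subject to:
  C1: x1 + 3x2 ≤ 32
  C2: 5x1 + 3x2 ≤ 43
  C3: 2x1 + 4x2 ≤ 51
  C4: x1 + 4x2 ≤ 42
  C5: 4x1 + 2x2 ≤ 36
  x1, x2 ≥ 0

Primal max cᵀx s.t. Ax ≤ b, x ≥ 0  →  Dual min bᵀy s.t. Aᵀy ≥ c, y ≥ 0.

Minimize: z = 32y1 + 43y2 + 51y3 + 42y4 + 36y5

Subject to:
  y1 + 5y2 + 2y3 + y4 + 4y5 ≥ 2
  3y1 + 3y2 + 4y3 + 4y4 + 2y5 ≥ 7
  y1, y2, y3, y4, y5 ≥ 0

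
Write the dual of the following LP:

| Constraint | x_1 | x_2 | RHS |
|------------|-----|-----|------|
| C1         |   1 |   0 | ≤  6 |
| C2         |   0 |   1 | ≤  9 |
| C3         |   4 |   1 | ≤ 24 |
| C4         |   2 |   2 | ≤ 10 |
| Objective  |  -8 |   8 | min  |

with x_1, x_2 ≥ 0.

Primal min cᵀx s.t. Ax ≤ b, x ≥ 0  →  Dual max −bᵀy s.t. Aᵀy ≥ −c, y ≥ 0.

Maximize: z = -6y1 - 9y2 - 24y3 - 10y4

Subject to:
  y1 + 4y3 + 2y4 ≥ 8
  y2 + y3 + 2y4 ≥ -8
  y1, y2, y3, y4 ≥ 0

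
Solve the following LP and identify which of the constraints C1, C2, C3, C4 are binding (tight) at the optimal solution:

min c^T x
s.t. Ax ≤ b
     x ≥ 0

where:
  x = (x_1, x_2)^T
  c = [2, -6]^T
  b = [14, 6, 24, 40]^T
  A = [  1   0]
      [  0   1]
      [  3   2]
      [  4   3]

At x_1 = 0, x_2 = 6, compute slack b - a·x for each constraint:
  C1: 14 − 0 = 14  (slack)
  C2: 6 − 6 = 0  (binding)
  C3: 24 − 12 = 12  (slack)
  C4: 40 − 18 = 22  (slack)

Optimal: x_1 = 0, x_2 = 6
Binding: C2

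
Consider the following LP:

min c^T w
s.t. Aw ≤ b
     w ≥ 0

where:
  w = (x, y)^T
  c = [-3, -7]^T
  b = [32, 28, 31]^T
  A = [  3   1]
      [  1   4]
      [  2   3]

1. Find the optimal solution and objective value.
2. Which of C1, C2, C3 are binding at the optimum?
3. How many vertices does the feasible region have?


1. x = 8, y = 5, z = -59
2. C2, C3
3. 5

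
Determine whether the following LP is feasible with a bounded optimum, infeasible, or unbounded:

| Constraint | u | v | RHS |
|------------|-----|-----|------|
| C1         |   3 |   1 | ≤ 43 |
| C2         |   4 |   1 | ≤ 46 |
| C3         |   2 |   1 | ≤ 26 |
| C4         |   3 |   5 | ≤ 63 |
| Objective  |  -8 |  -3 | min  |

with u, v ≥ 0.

Feasible with a bounded optimal solution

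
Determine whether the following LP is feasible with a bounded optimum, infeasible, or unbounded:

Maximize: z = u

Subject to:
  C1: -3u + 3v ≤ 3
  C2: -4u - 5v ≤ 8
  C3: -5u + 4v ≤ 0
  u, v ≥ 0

Unbounded (objective can increase without bound)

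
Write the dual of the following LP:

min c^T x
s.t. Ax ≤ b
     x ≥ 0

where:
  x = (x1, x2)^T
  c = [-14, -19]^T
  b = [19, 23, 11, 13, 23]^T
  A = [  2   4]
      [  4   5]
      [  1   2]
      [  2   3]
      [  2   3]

Primal min cᵀx s.t. Ax ≤ b, x ≥ 0  →  Dual max −bᵀy s.t. Aᵀy ≥ −c, y ≥ 0.

Maximize: z = -19y1 - 23y2 - 11y3 - 13y4 - 23y5

Subject to:
  2y1 + 4y2 + y3 + 2y4 + 2y5 ≥ 14
  4y1 + 5y2 + 2y3 + 3y4 + 3y5 ≥ 19
  y1, y2, y3, y4, y5 ≥ 0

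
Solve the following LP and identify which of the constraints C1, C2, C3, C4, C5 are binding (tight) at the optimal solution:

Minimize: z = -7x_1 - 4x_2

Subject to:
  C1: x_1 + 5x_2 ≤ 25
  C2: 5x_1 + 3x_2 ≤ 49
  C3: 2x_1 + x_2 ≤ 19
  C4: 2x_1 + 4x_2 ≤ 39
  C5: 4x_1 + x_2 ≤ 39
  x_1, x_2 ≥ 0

At x_1 = 8, x_2 = 3, compute slack b - a·x for each constraint:
  C1: 25 − 23 = 2  (slack)
  C2: 49 − 49 = 0  (binding)
  C3: 19 − 19 = 0  (binding)
  C4: 39 − 28 = 11  (slack)
  C5: 39 − 35 = 4  (slack)

Optimal: x_1 = 8, x_2 = 3
Binding: C2, C3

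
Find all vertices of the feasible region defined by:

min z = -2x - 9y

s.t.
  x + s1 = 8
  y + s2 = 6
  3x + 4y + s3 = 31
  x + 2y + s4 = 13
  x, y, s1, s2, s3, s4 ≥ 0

(0, 0), (8, 0), (8, 1.75), (5, 4), (1, 6), (0, 6)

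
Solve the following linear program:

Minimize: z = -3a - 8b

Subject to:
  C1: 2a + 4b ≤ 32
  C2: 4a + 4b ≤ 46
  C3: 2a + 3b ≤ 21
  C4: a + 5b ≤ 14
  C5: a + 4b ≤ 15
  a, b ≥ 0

Evaluate the objective at each vertex of the feasible region:
  z(0, 0) = 0
  z(10.5, 0) = -31.5
  z(9, 1) = -35  ←
  z(0, 2.8) = -22.4
The minimum is at a = 9, b = 1.

a = 9, b = 1, z = -35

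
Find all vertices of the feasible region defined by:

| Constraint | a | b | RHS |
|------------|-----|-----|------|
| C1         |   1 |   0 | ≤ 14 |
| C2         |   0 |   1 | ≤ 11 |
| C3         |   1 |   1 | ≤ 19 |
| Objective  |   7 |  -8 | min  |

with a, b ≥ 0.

(0, 0), (14, 0), (14, 5), (8, 11), (0, 11)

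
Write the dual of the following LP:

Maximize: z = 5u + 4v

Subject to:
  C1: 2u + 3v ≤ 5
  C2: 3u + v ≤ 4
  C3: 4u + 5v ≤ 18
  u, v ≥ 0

Primal max cᵀx s.t. Ax ≤ b, x ≥ 0  →  Dual min bᵀy s.t. Aᵀy ≥ c, y ≥ 0.

Minimize: z = 5y1 + 4y2 + 18y3

Subject to:
  2y1 + 3y2 + 4y3 ≥ 5
  3y1 + y2 + 5y3 ≥ 4
  y1, y2, y3 ≥ 0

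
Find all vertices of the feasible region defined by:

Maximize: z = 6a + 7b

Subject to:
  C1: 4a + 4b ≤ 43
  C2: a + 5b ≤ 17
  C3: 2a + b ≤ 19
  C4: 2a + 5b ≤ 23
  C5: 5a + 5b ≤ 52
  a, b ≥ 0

(0, 0), (9.5, 0), (9, 1), (6, 2.2), (0, 3.4)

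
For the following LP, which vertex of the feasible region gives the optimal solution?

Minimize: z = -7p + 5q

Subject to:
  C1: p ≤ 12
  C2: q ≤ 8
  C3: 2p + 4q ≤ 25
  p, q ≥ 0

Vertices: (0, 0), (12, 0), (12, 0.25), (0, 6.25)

Evaluate the objective at each vertex of the feasible region:
  z(0, 0) = 0
  z(12, 0) = -84  ←
  z(12, 0.25) = -82.75
  z(0, 6.25) = 31.25
The minimum is at p = 12, q = 0.

(12, 0)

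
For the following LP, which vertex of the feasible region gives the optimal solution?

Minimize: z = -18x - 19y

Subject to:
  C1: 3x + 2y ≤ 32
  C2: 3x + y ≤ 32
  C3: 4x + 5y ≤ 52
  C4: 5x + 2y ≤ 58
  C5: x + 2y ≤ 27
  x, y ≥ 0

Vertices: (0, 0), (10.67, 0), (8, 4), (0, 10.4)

Evaluate the objective at each vertex of the feasible region:
  z(0, 0) = 0
  z(10.67, 0) = -192
  z(8, 4) = -220  ←
  z(0, 10.4) = -197.6
The minimum is at x = 8, y = 4.

(8, 4)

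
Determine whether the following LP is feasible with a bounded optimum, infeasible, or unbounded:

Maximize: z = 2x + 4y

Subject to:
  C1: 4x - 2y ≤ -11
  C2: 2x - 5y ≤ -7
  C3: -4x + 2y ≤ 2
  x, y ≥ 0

Infeasible (no feasible solution exists)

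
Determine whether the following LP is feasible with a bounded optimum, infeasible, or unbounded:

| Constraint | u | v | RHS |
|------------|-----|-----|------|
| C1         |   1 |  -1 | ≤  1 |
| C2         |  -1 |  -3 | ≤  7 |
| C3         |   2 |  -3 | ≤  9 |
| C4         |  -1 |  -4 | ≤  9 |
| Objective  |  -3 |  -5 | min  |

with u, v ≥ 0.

Unbounded (objective can decrease without bound)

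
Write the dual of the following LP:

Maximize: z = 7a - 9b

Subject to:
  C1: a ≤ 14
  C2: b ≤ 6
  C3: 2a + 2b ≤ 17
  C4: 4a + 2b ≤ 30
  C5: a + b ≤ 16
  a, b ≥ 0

Primal max cᵀx s.t. Ax ≤ b, x ≥ 0  →  Dual min bᵀy s.t. Aᵀy ≥ c, y ≥ 0.

Minimize: z = 14y1 + 6y2 + 17y3 + 30y4 + 16y5

Subject to:
  y1 + 2y3 + 4y4 + y5 ≥ 7
  y2 + 2y3 + 2y4 + y5 ≥ -9
  y1, y2, y3, y4, y5 ≥ 0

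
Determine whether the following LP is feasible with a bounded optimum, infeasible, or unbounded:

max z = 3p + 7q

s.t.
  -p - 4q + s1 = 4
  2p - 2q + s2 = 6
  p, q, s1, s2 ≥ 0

Unbounded (objective can increase without bound)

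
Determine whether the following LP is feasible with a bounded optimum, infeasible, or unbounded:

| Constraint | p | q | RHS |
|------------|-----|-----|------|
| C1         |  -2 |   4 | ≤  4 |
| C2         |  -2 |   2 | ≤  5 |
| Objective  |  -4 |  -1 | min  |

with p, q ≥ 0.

Unbounded (objective can decrease without bound)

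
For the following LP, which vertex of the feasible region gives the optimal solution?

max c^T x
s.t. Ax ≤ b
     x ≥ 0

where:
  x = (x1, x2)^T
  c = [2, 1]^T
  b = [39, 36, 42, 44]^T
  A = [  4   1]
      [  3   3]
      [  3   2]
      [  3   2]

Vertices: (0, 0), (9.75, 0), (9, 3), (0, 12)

Evaluate the objective at each vertex of the feasible region:
  z(0, 0) = 0
  z(9.75, 0) = 19.5
  z(9, 3) = 21  ←
  z(0, 12) = 12
The maximum is at x1 = 9, x2 = 3.

(9, 3)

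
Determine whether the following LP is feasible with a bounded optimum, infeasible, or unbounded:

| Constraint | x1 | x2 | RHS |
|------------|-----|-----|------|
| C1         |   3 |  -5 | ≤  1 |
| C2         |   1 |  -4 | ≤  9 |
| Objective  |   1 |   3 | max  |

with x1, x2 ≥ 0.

Unbounded (objective can increase without bound)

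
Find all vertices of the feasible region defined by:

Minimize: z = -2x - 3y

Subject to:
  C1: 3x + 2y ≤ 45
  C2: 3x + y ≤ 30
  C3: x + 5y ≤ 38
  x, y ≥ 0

(0, 0), (10, 0), (8, 6), (0, 7.6)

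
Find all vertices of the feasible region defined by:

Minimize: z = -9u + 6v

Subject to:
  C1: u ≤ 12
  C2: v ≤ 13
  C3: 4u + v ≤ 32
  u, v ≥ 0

(0, 0), (8, 0), (4.75, 13), (0, 13)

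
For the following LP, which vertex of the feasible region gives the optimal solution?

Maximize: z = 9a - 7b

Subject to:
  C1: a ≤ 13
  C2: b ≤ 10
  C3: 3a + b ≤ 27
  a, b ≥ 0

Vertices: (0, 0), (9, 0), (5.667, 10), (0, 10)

Evaluate the objective at each vertex of the feasible region:
  z(0, 0) = 0
  z(9, 0) = 81  ←
  z(5.667, 10) = -19
  z(0, 10) = -70
The maximum is at a = 9, b = 0.

(9, 0)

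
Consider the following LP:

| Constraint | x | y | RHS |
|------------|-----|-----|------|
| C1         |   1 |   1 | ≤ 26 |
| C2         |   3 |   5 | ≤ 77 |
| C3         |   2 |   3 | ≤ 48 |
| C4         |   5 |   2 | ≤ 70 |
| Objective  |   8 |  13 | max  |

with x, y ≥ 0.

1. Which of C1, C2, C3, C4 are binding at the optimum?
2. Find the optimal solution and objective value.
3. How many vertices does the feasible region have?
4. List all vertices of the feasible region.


1. C2, C3
2. x = 9, y = 10, z = 202
3. 5
4. (0, 0), (14, 0), (10.36, 9.091), (9, 10), (0, 15.4)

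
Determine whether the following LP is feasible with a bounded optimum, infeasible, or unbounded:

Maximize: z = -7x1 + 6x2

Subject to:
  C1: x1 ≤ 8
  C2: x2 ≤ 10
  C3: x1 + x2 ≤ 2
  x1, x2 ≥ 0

Feasible with a bounded optimal solution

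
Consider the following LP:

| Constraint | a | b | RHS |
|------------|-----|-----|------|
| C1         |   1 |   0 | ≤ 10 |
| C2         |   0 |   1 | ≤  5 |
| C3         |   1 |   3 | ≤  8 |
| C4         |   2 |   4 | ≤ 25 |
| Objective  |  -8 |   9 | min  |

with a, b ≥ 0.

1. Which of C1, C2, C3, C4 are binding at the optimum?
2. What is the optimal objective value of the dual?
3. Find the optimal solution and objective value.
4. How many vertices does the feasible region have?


1. C3
2. -64
3. a = 8, b = 0, z = -64
4. 3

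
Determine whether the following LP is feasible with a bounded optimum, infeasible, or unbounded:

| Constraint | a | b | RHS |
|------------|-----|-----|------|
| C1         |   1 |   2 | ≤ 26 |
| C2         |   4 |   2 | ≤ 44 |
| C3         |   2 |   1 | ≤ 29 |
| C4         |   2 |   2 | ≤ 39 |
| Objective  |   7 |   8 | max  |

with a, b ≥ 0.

Feasible with a bounded optimal solution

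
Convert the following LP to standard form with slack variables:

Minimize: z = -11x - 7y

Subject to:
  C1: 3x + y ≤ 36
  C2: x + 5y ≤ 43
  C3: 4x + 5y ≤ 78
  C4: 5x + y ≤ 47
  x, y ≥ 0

min z = -11x - 7y

s.t.
  3x + y + s1 = 36
  x + 5y + s2 = 43
  4x + 5y + s3 = 78
  5x + y + s4 = 47
  x, y, s1, s2, s3, s4 ≥ 0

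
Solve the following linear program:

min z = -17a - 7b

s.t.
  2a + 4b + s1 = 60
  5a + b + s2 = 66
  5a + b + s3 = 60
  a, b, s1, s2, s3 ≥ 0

Evaluate the objective at each vertex of the feasible region:
  z(0, 0) = 0
  z(12, 0) = -204
  z(10, 10) = -240  ←
  z(0, 15) = -105
The minimum is at a = 10, b = 10.

a = 10, b = 10, z = -240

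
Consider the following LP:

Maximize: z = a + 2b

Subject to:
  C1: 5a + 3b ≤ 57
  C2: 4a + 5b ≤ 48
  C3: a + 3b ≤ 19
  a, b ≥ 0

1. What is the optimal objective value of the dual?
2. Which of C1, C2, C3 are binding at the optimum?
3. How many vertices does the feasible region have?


1. 15
2. C2, C3
3. 5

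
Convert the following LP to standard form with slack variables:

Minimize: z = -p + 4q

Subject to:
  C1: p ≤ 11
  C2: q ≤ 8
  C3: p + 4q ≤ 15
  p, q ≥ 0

min z = -p + 4q

s.t.
  p + s1 = 11
  q + s2 = 8
  p + 4q + s3 = 15
  p, q, s1, s2, s3 ≥ 0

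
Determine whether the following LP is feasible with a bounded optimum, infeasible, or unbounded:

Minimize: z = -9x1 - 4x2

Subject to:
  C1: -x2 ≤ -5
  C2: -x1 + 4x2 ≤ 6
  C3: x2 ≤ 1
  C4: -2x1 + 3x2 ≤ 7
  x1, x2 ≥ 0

Infeasible (no feasible solution exists)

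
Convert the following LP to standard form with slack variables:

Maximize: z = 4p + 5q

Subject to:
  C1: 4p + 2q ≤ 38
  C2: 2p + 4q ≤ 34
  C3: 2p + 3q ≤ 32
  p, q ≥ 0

max z = 4p + 5q

s.t.
  4p + 2q + s1 = 38
  2p + 4q + s2 = 34
  2p + 3q + s3 = 32
  p, q, s1, s2, s3 ≥ 0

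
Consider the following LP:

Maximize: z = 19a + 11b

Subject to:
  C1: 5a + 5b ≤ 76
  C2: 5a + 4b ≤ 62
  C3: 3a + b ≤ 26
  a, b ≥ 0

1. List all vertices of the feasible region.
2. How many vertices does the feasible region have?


1. (0, 0), (8.667, 0), (6, 8), (1.2, 14), (0, 15.2)
2. 5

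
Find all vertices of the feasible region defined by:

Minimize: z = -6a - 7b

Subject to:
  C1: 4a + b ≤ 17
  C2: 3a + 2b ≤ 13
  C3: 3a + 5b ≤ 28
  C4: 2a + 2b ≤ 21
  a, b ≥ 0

(0, 0), (4.25, 0), (4.2, 0.2), (1, 5), (0, 5.6)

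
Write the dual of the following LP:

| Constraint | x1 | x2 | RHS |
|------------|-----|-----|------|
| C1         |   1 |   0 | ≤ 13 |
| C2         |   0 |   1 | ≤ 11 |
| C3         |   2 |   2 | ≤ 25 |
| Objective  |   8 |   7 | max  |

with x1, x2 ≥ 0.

Primal max cᵀx s.t. Ax ≤ b, x ≥ 0  →  Dual min bᵀy s.t. Aᵀy ≥ c, y ≥ 0.

Minimize: z = 13y1 + 11y2 + 25y3

Subject to:
  y1 + 2y3 ≥ 8
  y2 + 2y3 ≥ 7
  y1, y2, y3 ≥ 0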